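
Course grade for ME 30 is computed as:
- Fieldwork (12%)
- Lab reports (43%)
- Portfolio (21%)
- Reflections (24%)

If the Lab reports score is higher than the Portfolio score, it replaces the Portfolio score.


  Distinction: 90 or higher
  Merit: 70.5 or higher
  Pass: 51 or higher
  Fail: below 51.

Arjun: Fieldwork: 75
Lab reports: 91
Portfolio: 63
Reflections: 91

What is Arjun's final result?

Merit

Lab reports (91) > Portfolio (63), so Portfolio counts as 91.
Weighted total:
  Fieldwork 75 × 0.12 = 9
  Lab reports 91 × 0.43 = 39.13
  Portfolio 91 × 0.21 = 19.11
  Reflections 91 × 0.24 = 21.84
Sum = 89.08
89.08 is ≥ 70.5 and < 90 → Merit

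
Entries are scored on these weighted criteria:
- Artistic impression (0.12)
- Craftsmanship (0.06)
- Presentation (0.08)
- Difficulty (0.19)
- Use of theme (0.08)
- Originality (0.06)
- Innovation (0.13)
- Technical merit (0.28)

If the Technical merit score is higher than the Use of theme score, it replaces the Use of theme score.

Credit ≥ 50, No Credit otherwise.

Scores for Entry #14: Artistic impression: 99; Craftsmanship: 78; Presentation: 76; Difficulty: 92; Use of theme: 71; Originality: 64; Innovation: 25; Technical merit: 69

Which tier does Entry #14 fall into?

Technical merit (69) ≤ Use of theme (71), so Use of theme stays at 71.
Weighted total:
  Artistic impression 99 × 0.12 = 11.88
  Craftsmanship 78 × 0.06 = 4.68
  Presentation 76 × 0.08 = 6.08
  Difficulty 92 × 0.19 = 17.48
  Use of theme 71 × 0.08 = 5.68
  Originality 64 × 0.06 = 3.84
  Innovation 25 × 0.13 = 3.25
  Technical merit 69 × 0.28 = 19.32
Sum = 72.21
72.21 ≥ 50 → Credit

Credit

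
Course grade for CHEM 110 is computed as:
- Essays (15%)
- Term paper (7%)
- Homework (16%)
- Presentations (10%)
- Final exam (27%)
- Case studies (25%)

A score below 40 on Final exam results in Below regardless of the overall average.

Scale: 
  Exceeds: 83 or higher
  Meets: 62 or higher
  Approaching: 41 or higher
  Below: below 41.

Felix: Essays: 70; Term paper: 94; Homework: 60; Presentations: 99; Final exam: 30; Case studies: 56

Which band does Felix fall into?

Final exam score 30 < 40: minimum not met.
Weighted total:
  Essays 70 × 0.15 = 10.5
  Term paper 94 × 0.07 = 6.58
  Homework 60 × 0.16 = 9.6
  Presentations 99 × 0.1 = 9.9
  Final exam 30 × 0.27 = 8.1
  Case studies 56 × 0.25 = 14
Sum = 58.68
Because the Final exam minimum was not met, the result is Below.

Below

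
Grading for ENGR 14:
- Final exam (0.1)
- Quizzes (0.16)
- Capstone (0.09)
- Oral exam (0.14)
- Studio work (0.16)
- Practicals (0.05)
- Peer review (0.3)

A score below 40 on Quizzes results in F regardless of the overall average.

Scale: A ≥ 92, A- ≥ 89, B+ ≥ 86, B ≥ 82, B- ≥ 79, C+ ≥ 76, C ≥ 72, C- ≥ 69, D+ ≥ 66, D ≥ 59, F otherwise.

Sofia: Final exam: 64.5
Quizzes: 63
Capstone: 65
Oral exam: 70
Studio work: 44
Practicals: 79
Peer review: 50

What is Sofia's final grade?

Quizzes score 63 ≥ 40: minimum met.
Weighted total:
  Final exam 64.5 × 0.1 = 6.45
  Quizzes 63 × 0.16 = 10.08
  Capstone 65 × 0.09 = 5.85
  Oral exam 70 × 0.14 = 9.8
  Studio work 44 × 0.16 = 7.04
  Practicals 79 × 0.05 = 3.95
  Peer review 50 × 0.3 = 15
Sum = 58.17
58.17 < 59 → F

F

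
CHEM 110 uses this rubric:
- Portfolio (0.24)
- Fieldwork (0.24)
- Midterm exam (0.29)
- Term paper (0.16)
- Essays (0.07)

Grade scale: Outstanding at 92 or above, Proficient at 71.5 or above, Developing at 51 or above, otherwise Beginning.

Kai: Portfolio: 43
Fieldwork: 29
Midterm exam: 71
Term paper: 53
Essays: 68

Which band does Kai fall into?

Developing

Weighted total:
  Portfolio 43 × 0.24 = 10.32
  Fieldwork 29 × 0.24 = 6.96
  Midterm exam 71 × 0.29 = 20.59
  Term paper 53 × 0.16 = 8.48
  Essays 68 × 0.07 = 4.76
Sum = 51.11
51.11 is ≥ 51 and < 71.5 → Developing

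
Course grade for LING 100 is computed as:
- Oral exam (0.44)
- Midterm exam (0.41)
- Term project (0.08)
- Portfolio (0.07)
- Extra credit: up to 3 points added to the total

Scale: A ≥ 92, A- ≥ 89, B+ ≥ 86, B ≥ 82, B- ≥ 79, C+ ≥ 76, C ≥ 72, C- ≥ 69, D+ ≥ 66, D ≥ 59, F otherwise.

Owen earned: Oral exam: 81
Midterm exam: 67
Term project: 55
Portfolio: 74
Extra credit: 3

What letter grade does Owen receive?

Weighted total:
  Oral exam 81 × 0.44 = 35.64
  Midterm exam 67 × 0.41 = 27.47
  Term project 55 × 0.08 = 4.4
  Portfolio 74 × 0.07 = 5.18
Sum = 72.69
Extra credit: 72.69 + 3 = 75.69
75.69 is ≥ 72 and < 76 → C

C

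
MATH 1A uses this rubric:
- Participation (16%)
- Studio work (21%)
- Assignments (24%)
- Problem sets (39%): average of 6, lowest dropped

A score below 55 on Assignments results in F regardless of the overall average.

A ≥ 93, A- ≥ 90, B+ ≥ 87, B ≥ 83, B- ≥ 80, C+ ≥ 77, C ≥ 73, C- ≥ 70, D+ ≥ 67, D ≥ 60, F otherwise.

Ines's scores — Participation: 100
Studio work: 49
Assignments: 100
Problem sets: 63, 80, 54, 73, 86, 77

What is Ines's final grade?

C+

Problem sets: drop 54 → average of remaining 5 = 379/5 = 75.8
Assignments score 100 ≥ 55: minimum met.
Weighted total:
  Participation 100 × 0.16 = 16
  Studio work 49 × 0.21 = 10.29
  Assignments 100 × 0.24 = 24
  Problem sets 75.8 × 0.39 = 29.562
Sum = 79.852
79.852 is ≥ 77 and < 80 → C+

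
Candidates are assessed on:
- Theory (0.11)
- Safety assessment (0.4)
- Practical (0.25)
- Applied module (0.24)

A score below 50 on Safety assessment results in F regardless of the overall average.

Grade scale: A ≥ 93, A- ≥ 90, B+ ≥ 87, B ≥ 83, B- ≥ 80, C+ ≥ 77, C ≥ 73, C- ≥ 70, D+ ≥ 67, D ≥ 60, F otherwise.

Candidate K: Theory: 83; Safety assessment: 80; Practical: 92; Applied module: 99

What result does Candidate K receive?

Safety assessment score 80 ≥ 50: minimum met.
Weighted total:
  Theory 83 × 0.11 = 9.13
  Safety assessment 80 × 0.4 = 32
  Practical 92 × 0.25 = 23
  Applied module 99 × 0.24 = 23.76
Sum = 87.89
87.89 is ≥ 87 and < 90 → B+

B+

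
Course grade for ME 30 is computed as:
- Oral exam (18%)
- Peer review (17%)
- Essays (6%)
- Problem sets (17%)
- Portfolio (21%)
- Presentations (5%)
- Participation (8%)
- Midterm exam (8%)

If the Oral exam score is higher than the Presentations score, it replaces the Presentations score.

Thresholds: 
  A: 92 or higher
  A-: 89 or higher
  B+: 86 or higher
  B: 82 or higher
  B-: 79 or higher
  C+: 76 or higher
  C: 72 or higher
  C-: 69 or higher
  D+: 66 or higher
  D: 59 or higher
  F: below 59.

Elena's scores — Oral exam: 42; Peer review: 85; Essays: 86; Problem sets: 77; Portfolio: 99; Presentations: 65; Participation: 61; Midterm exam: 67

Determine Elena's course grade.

Oral exam (42) ≤ Presentations (65), so Presentations stays at 65.
Weighted total:
  Oral exam 42 × 0.18 = 7.56
  Peer review 85 × 0.17 = 14.45
  Essays 86 × 0.06 = 5.16
  Problem sets 77 × 0.17 = 13.09
  Portfolio 99 × 0.21 = 20.79
  Presentations 65 × 0.05 = 3.25
  Participation 61 × 0.08 = 4.88
  Midterm exam 67 × 0.08 = 5.36
Sum = 74.54
74.54 is ≥ 72 and < 76 → C

C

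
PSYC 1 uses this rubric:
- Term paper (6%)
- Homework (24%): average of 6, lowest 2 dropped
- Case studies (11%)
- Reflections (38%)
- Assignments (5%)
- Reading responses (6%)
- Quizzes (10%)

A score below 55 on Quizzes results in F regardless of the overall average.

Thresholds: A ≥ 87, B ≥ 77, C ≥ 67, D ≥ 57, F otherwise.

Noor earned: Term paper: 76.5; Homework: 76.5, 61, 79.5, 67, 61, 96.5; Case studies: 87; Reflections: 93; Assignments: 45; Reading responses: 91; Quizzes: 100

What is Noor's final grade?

Homework: drop 61, 61 → average of remaining 4 = 319.5/4 = 79.875
Quizzes score 100 ≥ 55: minimum met.
Weighted total:
  Term paper 76.5 × 0.06 = 4.59
  Homework 79.875 × 0.24 = 19.17
  Case studies 87 × 0.11 = 9.57
  Reflections 93 × 0.38 = 35.34
  Assignments 45 × 0.05 = 2.25
  Reading responses 91 × 0.06 = 5.46
  Quizzes 100 × 0.1 = 10
Sum = 86.38
86.38 is ≥ 77 and < 87 → B

B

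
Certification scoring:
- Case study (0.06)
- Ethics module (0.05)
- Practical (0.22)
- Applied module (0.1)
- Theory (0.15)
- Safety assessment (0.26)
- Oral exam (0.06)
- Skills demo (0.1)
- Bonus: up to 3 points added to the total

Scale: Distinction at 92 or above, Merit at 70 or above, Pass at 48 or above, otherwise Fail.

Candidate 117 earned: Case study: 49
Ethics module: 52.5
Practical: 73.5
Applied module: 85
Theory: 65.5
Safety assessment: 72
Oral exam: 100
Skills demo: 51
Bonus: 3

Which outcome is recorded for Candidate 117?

Merit

Weighted total:
  Case study 49 × 0.06 = 2.94
  Ethics module 52.5 × 0.05 = 2.625
  Practical 73.5 × 0.22 = 16.17
  Applied module 85 × 0.1 = 8.5
  Theory 65.5 × 0.15 = 9.825
  Safety assessment 72 × 0.26 = 18.72
  Oral exam 100 × 0.06 = 6
  Skills demo 51 × 0.1 = 5.1
Sum = 69.88
Bonus: 69.88 + 3 = 72.88
72.88 is ≥ 70 and < 92 → Merit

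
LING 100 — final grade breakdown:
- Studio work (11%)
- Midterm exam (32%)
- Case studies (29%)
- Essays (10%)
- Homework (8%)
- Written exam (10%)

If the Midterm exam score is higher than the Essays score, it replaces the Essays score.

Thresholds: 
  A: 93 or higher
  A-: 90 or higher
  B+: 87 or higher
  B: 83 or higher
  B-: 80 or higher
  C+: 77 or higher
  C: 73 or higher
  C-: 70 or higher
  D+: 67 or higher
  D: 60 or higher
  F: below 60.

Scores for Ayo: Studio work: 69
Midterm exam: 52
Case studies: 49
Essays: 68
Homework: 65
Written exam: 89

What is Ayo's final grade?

F

Midterm exam (52) ≤ Essays (68), so Essays stays at 68.
Weighted total:
  Studio work 69 × 0.11 = 7.59
  Midterm exam 52 × 0.32 = 16.64
  Case studies 49 × 0.29 = 14.21
  Essays 68 × 0.1 = 6.8
  Homework 65 × 0.08 = 5.2
  Written exam 89 × 0.1 = 8.9
Sum = 59.34
59.34 < 60 → F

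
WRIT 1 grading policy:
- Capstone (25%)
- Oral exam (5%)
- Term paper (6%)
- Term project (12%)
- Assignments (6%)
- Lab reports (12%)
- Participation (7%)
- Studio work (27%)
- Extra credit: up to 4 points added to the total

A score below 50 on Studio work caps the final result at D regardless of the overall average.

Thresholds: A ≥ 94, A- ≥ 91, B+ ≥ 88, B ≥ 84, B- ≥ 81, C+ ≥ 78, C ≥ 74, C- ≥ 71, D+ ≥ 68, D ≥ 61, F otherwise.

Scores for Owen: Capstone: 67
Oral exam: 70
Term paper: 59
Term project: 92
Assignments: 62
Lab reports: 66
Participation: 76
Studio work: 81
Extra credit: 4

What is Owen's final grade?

C

Studio work score 81 ≥ 50: minimum met.
Weighted total:
  Capstone 67 × 0.25 = 16.75
  Oral exam 70 × 0.05 = 3.5
  Term paper 59 × 0.06 = 3.54
  Term project 92 × 0.12 = 11.04
  Assignments 62 × 0.06 = 3.72
  Lab reports 66 × 0.12 = 7.92
  Participation 76 × 0.07 = 5.32
  Studio work 81 × 0.27 = 21.87
Sum = 73.66
Extra credit: 73.66 + 4 = 77.66
77.66 is ≥ 74 and < 78 → C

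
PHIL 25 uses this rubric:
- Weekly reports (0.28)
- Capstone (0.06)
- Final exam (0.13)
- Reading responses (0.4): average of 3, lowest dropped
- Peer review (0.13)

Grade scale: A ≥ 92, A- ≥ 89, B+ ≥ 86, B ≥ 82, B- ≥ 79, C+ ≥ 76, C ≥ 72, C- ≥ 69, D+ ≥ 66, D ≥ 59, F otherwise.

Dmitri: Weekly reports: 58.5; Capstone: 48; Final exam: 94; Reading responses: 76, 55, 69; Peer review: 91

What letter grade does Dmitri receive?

Reading responses: drop 55 → average of remaining 2 = 145/2 = 72.5
Weighted total:
  Weekly reports 58.5 × 0.28 = 16.38
  Capstone 48 × 0.06 = 2.88
  Final exam 94 × 0.13 = 12.22
  Reading responses 72.5 × 0.4 = 29
  Peer review 91 × 0.13 = 11.83
Sum = 72.31
72.31 is ≥ 72 and < 76 → C

C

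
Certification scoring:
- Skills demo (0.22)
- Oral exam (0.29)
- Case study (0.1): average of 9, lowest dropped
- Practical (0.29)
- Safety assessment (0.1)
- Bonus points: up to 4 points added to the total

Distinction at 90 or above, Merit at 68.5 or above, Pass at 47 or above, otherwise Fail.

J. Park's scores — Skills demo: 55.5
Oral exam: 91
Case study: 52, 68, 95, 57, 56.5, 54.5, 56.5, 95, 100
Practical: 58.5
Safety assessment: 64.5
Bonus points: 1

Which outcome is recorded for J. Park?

Merit

Case study: drop 52 → average of remaining 8 = 582.5/8 = 72.8125
Weighted total:
  Skills demo 55.5 × 0.22 = 12.21
  Oral exam 91 × 0.29 = 26.39
  Case study 72.8125 × 0.1 = 7.28125
  Practical 58.5 × 0.29 = 16.965
  Safety assessment 64.5 × 0.1 = 6.45
Sum = 69.29625
Bonus points: 69.29625 + 1 = 70.29625
70.29625 is ≥ 68.5 and < 90 → Merit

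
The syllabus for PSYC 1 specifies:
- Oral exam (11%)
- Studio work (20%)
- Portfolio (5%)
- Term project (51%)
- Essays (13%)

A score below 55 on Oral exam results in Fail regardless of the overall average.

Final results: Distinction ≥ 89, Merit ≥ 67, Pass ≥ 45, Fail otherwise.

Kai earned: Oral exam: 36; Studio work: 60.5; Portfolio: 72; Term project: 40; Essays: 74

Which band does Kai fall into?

Fail

Oral exam score 36 < 55: minimum not met.
Weighted total:
  Oral exam 36 × 0.11 = 3.96
  Studio work 60.5 × 0.2 = 12.1
  Portfolio 72 × 0.05 = 3.6
  Term project 40 × 0.51 = 20.4
  Essays 74 × 0.13 = 9.62
Sum = 49.68
Because the Oral exam minimum was not met, the result is Fail.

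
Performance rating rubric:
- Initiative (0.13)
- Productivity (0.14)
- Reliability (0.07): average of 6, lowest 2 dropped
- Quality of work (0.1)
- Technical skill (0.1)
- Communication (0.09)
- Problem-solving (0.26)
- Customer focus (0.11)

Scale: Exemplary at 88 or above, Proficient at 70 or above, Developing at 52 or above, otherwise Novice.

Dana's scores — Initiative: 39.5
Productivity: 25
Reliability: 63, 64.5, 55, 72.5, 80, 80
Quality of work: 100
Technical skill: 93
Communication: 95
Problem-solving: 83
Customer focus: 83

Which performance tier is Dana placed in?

Proficient

Reliability: drop 55, 63 → average of remaining 4 = 297/4 = 74.25
Weighted total:
  Initiative 39.5 × 0.13 = 5.135
  Productivity 25 × 0.14 = 3.5
  Reliability 74.25 × 0.07 = 5.1975
  Quality of work 100 × 0.1 = 10
  Technical skill 93 × 0.1 = 9.3
  Communication 95 × 0.09 = 8.55
  Problem-solving 83 × 0.26 = 21.58
  Customer focus 83 × 0.11 = 9.13
Sum = 72.3925
72.3925 is ≥ 70 and < 88 → Proficient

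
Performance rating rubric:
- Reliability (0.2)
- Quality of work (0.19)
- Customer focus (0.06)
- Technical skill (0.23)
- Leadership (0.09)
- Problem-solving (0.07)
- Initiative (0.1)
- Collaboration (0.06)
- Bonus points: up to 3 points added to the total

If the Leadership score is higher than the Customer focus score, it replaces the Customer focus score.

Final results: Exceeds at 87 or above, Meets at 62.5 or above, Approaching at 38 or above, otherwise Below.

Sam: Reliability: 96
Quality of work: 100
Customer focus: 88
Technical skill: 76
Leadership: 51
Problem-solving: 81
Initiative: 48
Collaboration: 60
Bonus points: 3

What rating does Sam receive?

Meets

Leadership (51) ≤ Customer focus (88), so Customer focus stays at 88.
Weighted total:
  Reliability 96 × 0.2 = 19.2
  Quality of work 100 × 0.19 = 19
  Customer focus 88 × 0.06 = 5.28
  Technical skill 76 × 0.23 = 17.48
  Leadership 51 × 0.09 = 4.59
  Problem-solving 81 × 0.07 = 5.67
  Initiative 48 × 0.1 = 4.8
  Collaboration 60 × 0.06 = 3.6
Sum = 79.62
Bonus points: 79.62 + 3 = 82.62
82.62 is ≥ 62.5 and < 87 → Meets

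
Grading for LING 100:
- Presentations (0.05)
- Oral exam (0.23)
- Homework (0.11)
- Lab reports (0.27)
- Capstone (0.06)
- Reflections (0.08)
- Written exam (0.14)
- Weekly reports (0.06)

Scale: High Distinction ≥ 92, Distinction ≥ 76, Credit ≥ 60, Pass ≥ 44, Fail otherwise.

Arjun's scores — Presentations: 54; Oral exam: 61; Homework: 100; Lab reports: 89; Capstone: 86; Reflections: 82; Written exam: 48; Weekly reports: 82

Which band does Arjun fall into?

Credit

Weighted total:
  Presentations 54 × 0.05 = 2.7
  Oral exam 61 × 0.23 = 14.03
  Homework 100 × 0.11 = 11
  Lab reports 89 × 0.27 = 24.03
  Capstone 86 × 0.06 = 5.16
  Reflections 82 × 0.08 = 6.56
  Written exam 48 × 0.14 = 6.72
  Weekly reports 82 × 0.06 = 4.92
Sum = 75.12
75.12 is ≥ 60 and < 76 → Credit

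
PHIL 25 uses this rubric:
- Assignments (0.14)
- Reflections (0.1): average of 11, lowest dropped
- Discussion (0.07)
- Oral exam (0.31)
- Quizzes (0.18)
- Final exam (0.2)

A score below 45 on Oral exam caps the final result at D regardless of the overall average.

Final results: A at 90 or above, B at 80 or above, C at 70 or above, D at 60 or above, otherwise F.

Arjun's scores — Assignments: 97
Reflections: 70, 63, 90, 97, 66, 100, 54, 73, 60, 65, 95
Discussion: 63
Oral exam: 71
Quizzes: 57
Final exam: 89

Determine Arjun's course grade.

C

Reflections: drop 54 → average of remaining 10 = 779/10 = 77.9
Oral exam score 71 ≥ 45: minimum met.
Weighted total:
  Assignments 97 × 0.14 = 13.58
  Reflections 77.9 × 0.1 = 7.79
  Discussion 63 × 0.07 = 4.41
  Oral exam 71 × 0.31 = 22.01
  Quizzes 57 × 0.18 = 10.26
  Final exam 89 × 0.2 = 17.8
Sum = 75.85
75.85 is ≥ 70 and < 80 → C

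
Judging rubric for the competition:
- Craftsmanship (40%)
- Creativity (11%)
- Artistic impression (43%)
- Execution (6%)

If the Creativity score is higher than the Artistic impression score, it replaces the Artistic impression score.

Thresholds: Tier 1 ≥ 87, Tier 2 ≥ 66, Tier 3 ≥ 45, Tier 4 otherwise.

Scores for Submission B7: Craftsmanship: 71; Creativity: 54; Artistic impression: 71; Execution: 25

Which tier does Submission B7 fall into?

Creativity (54) ≤ Artistic impression (71), so Artistic impression stays at 71.
Weighted total:
  Craftsmanship 71 × 0.4 = 28.4
  Creativity 54 × 0.11 = 5.94
  Artistic impression 71 × 0.43 = 30.53
  Execution 25 × 0.06 = 1.5
Sum = 66.37
66.37 is ≥ 66 and < 87 → Tier 2

Tier 2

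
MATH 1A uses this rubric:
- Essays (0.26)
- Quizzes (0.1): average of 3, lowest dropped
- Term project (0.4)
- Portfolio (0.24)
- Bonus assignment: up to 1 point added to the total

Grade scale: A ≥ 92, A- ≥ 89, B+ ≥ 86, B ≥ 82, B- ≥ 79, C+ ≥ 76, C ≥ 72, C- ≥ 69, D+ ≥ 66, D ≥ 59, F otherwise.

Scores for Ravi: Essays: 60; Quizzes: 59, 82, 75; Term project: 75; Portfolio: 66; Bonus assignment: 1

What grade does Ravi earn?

C-

Quizzes: drop 59 → average of remaining 2 = 157/2 = 78.5
Weighted total:
  Essays 60 × 0.26 = 15.6
  Quizzes 78.5 × 0.1 = 7.85
  Term project 75 × 0.4 = 30
  Portfolio 66 × 0.24 = 15.84
Sum = 69.29
Bonus assignment: 69.29 + 1 = 70.29
70.29 is ≥ 69 and < 72 → C-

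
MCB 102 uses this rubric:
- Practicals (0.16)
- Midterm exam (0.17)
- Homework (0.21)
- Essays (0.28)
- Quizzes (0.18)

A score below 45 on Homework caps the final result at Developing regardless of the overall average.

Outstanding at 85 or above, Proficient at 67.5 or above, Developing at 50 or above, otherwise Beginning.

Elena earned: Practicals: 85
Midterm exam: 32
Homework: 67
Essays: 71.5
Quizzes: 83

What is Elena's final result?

Proficient

Homework score 67 ≥ 45: minimum met.
Weighted total:
  Practicals 85 × 0.16 = 13.6
  Midterm exam 32 × 0.17 = 5.44
  Homework 67 × 0.21 = 14.07
  Essays 71.5 × 0.28 = 20.02
  Quizzes 83 × 0.18 = 14.94
Sum = 68.07
68.07 is ≥ 67.5 and < 85 → Proficient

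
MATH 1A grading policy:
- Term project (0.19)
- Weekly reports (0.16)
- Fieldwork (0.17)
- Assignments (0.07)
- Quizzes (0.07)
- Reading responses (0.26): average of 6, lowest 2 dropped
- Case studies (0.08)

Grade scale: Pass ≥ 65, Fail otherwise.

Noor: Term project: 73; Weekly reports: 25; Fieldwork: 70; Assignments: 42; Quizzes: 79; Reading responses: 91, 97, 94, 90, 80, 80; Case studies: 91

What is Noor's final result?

Pass

Reading responses: drop 80, 80 → average of remaining 4 = 372/4 = 93
Weighted total:
  Term project 73 × 0.19 = 13.87
  Weekly reports 25 × 0.16 = 4
  Fieldwork 70 × 0.17 = 11.9
  Assignments 42 × 0.07 = 2.94
  Quizzes 79 × 0.07 = 5.53
  Reading responses 93 × 0.26 = 24.18
  Case studies 91 × 0.08 = 7.28
Sum = 69.7
69.7 ≥ 65 → Pass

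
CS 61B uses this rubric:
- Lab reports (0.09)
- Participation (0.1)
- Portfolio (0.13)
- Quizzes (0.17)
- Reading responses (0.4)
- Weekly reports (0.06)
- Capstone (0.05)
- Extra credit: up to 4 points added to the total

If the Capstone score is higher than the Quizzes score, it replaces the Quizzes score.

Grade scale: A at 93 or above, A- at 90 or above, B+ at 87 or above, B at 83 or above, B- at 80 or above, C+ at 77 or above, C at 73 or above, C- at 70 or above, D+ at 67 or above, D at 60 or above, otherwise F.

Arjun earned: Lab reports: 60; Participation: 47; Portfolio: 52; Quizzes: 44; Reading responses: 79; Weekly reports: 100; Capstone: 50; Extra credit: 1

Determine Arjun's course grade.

Capstone (50) > Quizzes (44), so Quizzes counts as 50.
Weighted total:
  Lab reports 60 × 0.09 = 5.4
  Participation 47 × 0.1 = 4.7
  Portfolio 52 × 0.13 = 6.76
  Quizzes 50 × 0.17 = 8.5
  Reading responses 79 × 0.4 = 31.6
  Weekly reports 100 × 0.06 = 6
  Capstone 50 × 0.05 = 2.5
Sum = 65.46
Extra credit: 65.46 + 1 = 66.46
66.46 is ≥ 60 and < 67 → D

D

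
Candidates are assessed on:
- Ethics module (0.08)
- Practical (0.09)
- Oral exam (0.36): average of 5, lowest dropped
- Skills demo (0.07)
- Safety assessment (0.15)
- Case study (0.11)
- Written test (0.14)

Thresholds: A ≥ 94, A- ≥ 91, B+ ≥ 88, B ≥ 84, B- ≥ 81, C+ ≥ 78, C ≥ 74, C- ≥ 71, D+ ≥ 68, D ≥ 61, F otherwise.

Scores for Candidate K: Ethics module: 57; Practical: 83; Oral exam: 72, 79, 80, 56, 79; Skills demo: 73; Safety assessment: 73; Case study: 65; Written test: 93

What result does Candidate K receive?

C

Oral exam: drop 56 → average of remaining 4 = 310/4 = 77.5
Weighted total:
  Ethics module 57 × 0.08 = 4.56
  Practical 83 × 0.09 = 7.47
  Oral exam 77.5 × 0.36 = 27.9
  Skills demo 73 × 0.07 = 5.11
  Safety assessment 73 × 0.15 = 10.95
  Case study 65 × 0.11 = 7.15
  Written test 93 × 0.14 = 13.02
Sum = 76.16
76.16 is ≥ 74 and < 78 → C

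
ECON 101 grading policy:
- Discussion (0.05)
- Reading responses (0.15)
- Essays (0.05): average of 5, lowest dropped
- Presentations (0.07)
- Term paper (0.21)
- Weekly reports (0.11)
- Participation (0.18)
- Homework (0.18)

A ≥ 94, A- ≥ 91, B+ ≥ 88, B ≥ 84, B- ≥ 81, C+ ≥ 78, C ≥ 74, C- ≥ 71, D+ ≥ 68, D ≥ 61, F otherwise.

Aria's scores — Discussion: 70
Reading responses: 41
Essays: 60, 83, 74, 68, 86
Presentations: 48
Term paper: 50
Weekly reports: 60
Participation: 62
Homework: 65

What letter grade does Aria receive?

F

Essays: drop 60 → average of remaining 4 = 311/4 = 77.75
Weighted total:
  Discussion 70 × 0.05 = 3.5
  Reading responses 41 × 0.15 = 6.15
  Essays 77.75 × 0.05 = 3.8875
  Presentations 48 × 0.07 = 3.36
  Term paper 50 × 0.21 = 10.5
  Weekly reports 60 × 0.11 = 6.6
  Participation 62 × 0.18 = 11.16
  Homework 65 × 0.18 = 11.7
Sum = 56.8575
56.8575 < 61 → F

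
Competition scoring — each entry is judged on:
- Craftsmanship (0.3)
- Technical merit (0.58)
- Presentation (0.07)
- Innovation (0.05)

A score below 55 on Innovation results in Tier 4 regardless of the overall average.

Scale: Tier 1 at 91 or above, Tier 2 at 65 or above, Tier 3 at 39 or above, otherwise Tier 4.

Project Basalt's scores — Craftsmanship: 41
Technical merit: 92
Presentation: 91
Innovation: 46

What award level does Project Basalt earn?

Innovation score 46 < 55: minimum not met.
Weighted total:
  Craftsmanship 41 × 0.3 = 12.3
  Technical merit 92 × 0.58 = 53.36
  Presentation 91 × 0.07 = 6.37
  Innovation 46 × 0.05 = 2.3
Sum = 74.33
Because the Innovation minimum was not met, the result is Tier 4.

Tier 4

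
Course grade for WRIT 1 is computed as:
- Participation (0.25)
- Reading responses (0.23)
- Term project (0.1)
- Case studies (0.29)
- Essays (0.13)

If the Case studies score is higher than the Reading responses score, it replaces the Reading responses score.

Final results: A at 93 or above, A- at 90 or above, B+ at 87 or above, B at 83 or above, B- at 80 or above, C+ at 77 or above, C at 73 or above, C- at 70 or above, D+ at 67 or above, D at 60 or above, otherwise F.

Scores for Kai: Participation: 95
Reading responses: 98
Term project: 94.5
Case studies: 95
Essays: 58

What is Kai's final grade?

A-

Case studies (95) ≤ Reading responses (98), so Reading responses stays at 98.
Weighted total:
  Participation 95 × 0.25 = 23.75
  Reading responses 98 × 0.23 = 22.54
  Term project 94.5 × 0.1 = 9.45
  Case studies 95 × 0.29 = 27.55
  Essays 58 × 0.13 = 7.54
Sum = 90.83
90.83 is ≥ 90 and < 93 → A-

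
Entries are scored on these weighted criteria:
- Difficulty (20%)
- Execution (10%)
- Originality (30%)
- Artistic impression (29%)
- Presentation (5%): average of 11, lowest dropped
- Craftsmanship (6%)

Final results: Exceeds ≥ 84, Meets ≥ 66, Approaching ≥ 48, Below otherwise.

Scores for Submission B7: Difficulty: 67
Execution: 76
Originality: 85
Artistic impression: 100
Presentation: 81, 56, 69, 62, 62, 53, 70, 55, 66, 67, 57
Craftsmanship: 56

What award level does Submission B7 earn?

Presentation: drop 53 → average of remaining 10 = 645/10 = 64.5
Weighted total:
  Difficulty 67 × 0.2 = 13.4
  Execution 76 × 0.1 = 7.6
  Originality 85 × 0.3 = 25.5
  Artistic impression 100 × 0.29 = 29
  Presentation 64.5 × 0.05 = 3.225
  Craftsmanship 56 × 0.06 = 3.36
Sum = 82.085
82.085 is ≥ 66 and < 84 → Meets

Meets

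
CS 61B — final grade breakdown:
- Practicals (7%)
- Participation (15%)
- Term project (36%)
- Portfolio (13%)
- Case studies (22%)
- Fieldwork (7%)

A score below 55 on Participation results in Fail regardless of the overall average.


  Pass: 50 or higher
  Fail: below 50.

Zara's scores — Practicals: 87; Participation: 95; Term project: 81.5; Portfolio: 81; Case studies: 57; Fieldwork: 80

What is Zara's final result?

Participation score 95 ≥ 55: minimum met.
Weighted total:
  Practicals 87 × 0.07 = 6.09
  Participation 95 × 0.15 = 14.25
  Term project 81.5 × 0.36 = 29.34
  Portfolio 81 × 0.13 = 10.53
  Case studies 57 × 0.22 = 12.54
  Fieldwork 80 × 0.07 = 5.6
Sum = 78.35
78.35 ≥ 50 → Pass

Pass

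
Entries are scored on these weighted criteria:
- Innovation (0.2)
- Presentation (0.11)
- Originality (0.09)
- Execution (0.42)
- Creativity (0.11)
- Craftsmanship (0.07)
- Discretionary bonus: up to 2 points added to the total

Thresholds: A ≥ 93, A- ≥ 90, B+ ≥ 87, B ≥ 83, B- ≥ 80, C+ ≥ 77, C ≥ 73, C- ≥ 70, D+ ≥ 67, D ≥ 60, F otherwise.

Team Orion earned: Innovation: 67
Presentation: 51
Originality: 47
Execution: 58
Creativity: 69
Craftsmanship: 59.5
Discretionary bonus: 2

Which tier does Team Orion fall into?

Weighted total:
  Innovation 67 × 0.2 = 13.4
  Presentation 51 × 0.11 = 5.61
  Originality 47 × 0.09 = 4.23
  Execution 58 × 0.42 = 24.36
  Creativity 69 × 0.11 = 7.59
  Craftsmanship 59.5 × 0.07 = 4.165
Sum = 59.355
Discretionary bonus: 59.355 + 2 = 61.355
61.355 is ≥ 60 and < 67 → D

D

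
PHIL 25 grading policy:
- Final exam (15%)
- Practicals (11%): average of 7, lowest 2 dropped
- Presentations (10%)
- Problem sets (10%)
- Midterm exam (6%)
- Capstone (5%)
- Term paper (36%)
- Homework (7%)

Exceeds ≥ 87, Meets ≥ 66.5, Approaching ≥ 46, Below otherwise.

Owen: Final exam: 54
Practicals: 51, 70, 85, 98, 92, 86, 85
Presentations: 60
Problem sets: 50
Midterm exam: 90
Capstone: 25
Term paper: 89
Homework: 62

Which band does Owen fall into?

Practicals: drop 51, 70 → average of remaining 5 = 446/5 = 89.2
Weighted total:
  Final exam 54 × 0.15 = 8.1
  Practicals 89.2 × 0.11 = 9.812
  Presentations 60 × 0.1 = 6
  Problem sets 50 × 0.1 = 5
  Midterm exam 90 × 0.06 = 5.4
  Capstone 25 × 0.05 = 1.25
  Term paper 89 × 0.36 = 32.04
  Homework 62 × 0.07 = 4.34
Sum = 71.942
71.942 is ≥ 66.5 and < 87 → Meets

Meets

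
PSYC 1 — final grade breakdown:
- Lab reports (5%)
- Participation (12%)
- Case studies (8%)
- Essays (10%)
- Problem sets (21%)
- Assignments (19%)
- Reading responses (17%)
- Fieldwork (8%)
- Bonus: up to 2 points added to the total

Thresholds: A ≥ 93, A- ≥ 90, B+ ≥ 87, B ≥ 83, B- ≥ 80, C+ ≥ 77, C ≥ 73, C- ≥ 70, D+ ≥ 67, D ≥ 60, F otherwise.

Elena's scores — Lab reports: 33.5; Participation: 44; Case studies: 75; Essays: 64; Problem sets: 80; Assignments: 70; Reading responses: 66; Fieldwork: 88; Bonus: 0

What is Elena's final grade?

Weighted total:
  Lab reports 33.5 × 0.05 = 1.675
  Participation 44 × 0.12 = 5.28
  Case studies 75 × 0.08 = 6
  Essays 64 × 0.1 = 6.4
  Problem sets 80 × 0.21 = 16.8
  Assignments 70 × 0.19 = 13.3
  Reading responses 66 × 0.17 = 11.22
  Fieldwork 88 × 0.08 = 7.04
Sum = 67.715
Bonus: 67.715 + 0 = 67.715
67.715 is ≥ 67 and < 70 → D+

D+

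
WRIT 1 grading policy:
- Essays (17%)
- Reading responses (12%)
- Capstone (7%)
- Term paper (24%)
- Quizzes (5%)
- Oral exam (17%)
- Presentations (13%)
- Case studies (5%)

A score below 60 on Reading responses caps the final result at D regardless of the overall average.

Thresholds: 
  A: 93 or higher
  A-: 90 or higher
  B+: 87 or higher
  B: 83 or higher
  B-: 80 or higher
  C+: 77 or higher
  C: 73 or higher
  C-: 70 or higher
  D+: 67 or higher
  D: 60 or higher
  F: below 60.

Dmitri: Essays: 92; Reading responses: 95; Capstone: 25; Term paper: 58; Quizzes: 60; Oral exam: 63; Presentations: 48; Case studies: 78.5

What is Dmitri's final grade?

D

Reading responses score 95 ≥ 60: minimum met.
Weighted total:
  Essays 92 × 0.17 = 15.64
  Reading responses 95 × 0.12 = 11.4
  Capstone 25 × 0.07 = 1.75
  Term paper 58 × 0.24 = 13.92
  Quizzes 60 × 0.05 = 3
  Oral exam 63 × 0.17 = 10.71
  Presentations 48 × 0.13 = 6.24
  Case studies 78.5 × 0.05 = 3.925
Sum = 66.585
66.585 is ≥ 60 and < 67 → D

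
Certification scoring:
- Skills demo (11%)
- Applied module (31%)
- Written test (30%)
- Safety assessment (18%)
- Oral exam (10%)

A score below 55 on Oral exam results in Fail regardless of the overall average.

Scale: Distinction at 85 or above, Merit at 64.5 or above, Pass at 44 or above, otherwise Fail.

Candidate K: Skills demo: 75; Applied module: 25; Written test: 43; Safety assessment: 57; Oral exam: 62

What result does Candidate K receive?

Oral exam score 62 ≥ 55: minimum met.
Weighted total:
  Skills demo 75 × 0.11 = 8.25
  Applied module 25 × 0.31 = 7.75
  Written test 43 × 0.3 = 12.9
  Safety assessment 57 × 0.18 = 10.26
  Oral exam 62 × 0.1 = 6.2
Sum = 45.36
45.36 is ≥ 44 and < 64.5 → Pass

Pass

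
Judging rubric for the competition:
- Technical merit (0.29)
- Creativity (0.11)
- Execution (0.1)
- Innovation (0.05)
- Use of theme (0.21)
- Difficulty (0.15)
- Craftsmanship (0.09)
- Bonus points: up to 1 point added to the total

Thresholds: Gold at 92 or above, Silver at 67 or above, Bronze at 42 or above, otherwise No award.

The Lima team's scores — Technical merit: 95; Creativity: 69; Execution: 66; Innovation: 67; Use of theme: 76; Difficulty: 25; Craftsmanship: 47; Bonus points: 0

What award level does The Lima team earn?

Weighted total:
  Technical merit 95 × 0.29 = 27.55
  Creativity 69 × 0.11 = 7.59
  Execution 66 × 0.1 = 6.6
  Innovation 67 × 0.05 = 3.35
  Use of theme 76 × 0.21 = 15.96
  Difficulty 25 × 0.15 = 3.75
  Craftsmanship 47 × 0.09 = 4.23
Sum = 69.03
Bonus points: 69.03 + 0 = 69.03
69.03 is ≥ 67 and < 92 → Silver

Silver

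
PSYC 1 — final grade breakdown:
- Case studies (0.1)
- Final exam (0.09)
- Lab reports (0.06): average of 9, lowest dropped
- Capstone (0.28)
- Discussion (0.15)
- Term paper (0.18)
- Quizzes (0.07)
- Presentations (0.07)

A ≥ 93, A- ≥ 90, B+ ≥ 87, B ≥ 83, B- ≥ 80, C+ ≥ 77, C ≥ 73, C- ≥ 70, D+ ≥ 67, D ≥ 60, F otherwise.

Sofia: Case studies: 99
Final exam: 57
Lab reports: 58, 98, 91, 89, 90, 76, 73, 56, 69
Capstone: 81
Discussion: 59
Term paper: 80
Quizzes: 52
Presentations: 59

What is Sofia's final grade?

Lab reports: drop 56 → average of remaining 8 = 644/8 = 80.5
Weighted total:
  Case studies 99 × 0.1 = 9.9
  Final exam 57 × 0.09 = 5.13
  Lab reports 80.5 × 0.06 = 4.83
  Capstone 81 × 0.28 = 22.68
  Discussion 59 × 0.15 = 8.85
  Term paper 80 × 0.18 = 14.4
  Quizzes 52 × 0.07 = 3.64
  Presentations 59 × 0.07 = 4.13
Sum = 73.56
73.56 is ≥ 73 and < 77 → C

C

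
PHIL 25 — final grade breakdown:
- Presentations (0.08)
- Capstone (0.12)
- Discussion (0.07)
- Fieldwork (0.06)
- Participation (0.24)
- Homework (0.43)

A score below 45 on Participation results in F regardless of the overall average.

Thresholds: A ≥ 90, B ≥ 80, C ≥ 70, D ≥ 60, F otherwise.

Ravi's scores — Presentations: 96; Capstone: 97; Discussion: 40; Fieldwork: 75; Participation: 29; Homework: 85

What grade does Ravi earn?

F

Participation score 29 < 45: minimum not met.
Weighted total:
  Presentations 96 × 0.08 = 7.68
  Capstone 97 × 0.12 = 11.64
  Discussion 40 × 0.07 = 2.8
  Fieldwork 75 × 0.06 = 4.5
  Participation 29 × 0.24 = 6.96
  Homework 85 × 0.43 = 36.55
Sum = 70.13
Because the Participation minimum was not met, the result is F.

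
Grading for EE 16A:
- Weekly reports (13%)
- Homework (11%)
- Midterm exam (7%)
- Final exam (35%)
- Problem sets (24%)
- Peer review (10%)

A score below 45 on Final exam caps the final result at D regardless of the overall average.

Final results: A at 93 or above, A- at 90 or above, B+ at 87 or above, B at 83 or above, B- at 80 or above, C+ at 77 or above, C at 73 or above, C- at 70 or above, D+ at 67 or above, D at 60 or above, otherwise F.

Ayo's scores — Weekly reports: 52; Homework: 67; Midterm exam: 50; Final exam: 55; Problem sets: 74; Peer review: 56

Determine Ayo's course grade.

D

Final exam score 55 ≥ 45: minimum met.
Weighted total:
  Weekly reports 52 × 0.13 = 6.76
  Homework 67 × 0.11 = 7.37
  Midterm exam 50 × 0.07 = 3.5
  Final exam 55 × 0.35 = 19.25
  Problem sets 74 × 0.24 = 17.76
  Peer review 56 × 0.1 = 5.6
Sum = 60.24
60.24 is ≥ 60 and < 67 → D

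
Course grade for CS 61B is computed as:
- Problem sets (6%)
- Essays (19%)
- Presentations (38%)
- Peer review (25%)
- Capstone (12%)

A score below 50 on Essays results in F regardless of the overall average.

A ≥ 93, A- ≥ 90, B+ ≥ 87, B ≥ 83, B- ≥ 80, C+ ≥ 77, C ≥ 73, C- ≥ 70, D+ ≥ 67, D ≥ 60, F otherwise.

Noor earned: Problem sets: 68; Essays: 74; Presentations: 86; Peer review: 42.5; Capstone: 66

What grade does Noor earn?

Essays score 74 ≥ 50: minimum met.
Weighted total:
  Problem sets 68 × 0.06 = 4.08
  Essays 74 × 0.19 = 14.06
  Presentations 86 × 0.38 = 32.68
  Peer review 42.5 × 0.25 = 10.625
  Capstone 66 × 0.12 = 7.92
Sum = 69.365
69.365 is ≥ 67 and < 70 → D+

D+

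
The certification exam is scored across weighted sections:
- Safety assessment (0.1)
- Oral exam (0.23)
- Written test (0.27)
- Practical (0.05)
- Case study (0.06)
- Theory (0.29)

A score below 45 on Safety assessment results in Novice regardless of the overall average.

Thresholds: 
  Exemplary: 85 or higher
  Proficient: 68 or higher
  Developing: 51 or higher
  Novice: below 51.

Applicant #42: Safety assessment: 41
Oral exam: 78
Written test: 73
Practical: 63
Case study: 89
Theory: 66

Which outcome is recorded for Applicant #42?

Novice

Safety assessment score 41 < 45: minimum not met.
Weighted total:
  Safety assessment 41 × 0.1 = 4.1
  Oral exam 78 × 0.23 = 17.94
  Written test 73 × 0.27 = 19.71
  Practical 63 × 0.05 = 3.15
  Case study 89 × 0.06 = 5.34
  Theory 66 × 0.29 = 19.14
Sum = 69.38
Because the Safety assessment minimum was not met, the result is Novice.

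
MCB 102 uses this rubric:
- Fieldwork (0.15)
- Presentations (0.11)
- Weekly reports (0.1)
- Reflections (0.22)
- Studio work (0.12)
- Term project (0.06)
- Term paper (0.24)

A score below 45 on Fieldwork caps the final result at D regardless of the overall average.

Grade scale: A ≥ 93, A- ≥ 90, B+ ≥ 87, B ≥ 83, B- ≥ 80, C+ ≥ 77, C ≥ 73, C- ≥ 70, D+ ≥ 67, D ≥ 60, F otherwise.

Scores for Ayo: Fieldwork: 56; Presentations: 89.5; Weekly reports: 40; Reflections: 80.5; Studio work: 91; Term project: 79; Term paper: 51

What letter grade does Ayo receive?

Fieldwork score 56 ≥ 45: minimum met.
Weighted total:
  Fieldwork 56 × 0.15 = 8.4
  Presentations 89.5 × 0.11 = 9.845
  Weekly reports 40 × 0.1 = 4
  Reflections 80.5 × 0.22 = 17.71
  Studio work 91 × 0.12 = 10.92
  Term project 79 × 0.06 = 4.74
  Term paper 51 × 0.24 = 12.24
Sum = 67.855
67.855 is ≥ 67 and < 70 → D+

D+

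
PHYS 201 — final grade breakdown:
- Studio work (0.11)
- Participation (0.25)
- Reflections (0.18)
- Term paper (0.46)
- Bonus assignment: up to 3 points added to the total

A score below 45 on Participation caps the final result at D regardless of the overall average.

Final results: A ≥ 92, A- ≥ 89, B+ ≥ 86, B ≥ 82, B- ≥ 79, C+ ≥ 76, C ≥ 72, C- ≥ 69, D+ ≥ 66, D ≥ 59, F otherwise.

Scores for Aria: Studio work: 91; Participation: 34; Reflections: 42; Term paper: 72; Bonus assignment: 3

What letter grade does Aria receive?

Participation score 34 < 45: minimum not met.
Weighted total:
  Studio work 91 × 0.11 = 10.01
  Participation 34 × 0.25 = 8.5
  Reflections 42 × 0.18 = 7.56
  Term paper 72 × 0.46 = 33.12
Sum = 59.19
Bonus assignment: 59.19 + 3 = 62.19
62.19 would be D; cap at D applies → D.

D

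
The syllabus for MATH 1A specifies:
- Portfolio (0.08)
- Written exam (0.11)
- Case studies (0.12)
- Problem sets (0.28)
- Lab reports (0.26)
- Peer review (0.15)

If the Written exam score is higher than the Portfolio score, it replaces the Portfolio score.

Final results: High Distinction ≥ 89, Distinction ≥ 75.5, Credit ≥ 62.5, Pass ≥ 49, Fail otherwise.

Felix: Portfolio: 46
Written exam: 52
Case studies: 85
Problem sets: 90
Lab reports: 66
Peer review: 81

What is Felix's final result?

Written exam (52) > Portfolio (46), so Portfolio counts as 52.
Weighted total:
  Portfolio 52 × 0.08 = 4.16
  Written exam 52 × 0.11 = 5.72
  Case studies 85 × 0.12 = 10.2
  Problem sets 90 × 0.28 = 25.2
  Lab reports 66 × 0.26 = 17.16
  Peer review 81 × 0.15 = 12.15
Sum = 74.59
74.59 is ≥ 62.5 and < 75.5 → Credit

Credit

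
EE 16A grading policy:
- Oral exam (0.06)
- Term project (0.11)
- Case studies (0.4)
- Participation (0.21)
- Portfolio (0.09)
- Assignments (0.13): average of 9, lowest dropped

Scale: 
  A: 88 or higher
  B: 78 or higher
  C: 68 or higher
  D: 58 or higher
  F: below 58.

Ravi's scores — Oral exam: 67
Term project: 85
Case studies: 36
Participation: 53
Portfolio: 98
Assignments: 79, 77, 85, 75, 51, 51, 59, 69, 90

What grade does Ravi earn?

Assignments: drop 51 → average of remaining 8 = 585/8 = 73.125
Weighted total:
  Oral exam 67 × 0.06 = 4.02
  Term project 85 × 0.11 = 9.35
  Case studies 36 × 0.4 = 14.4
  Participation 53 × 0.21 = 11.13
  Portfolio 98 × 0.09 = 8.82
  Assignments 73.125 × 0.13 = 9.50625
Sum = 57.22625
57.22625 < 58 → F

F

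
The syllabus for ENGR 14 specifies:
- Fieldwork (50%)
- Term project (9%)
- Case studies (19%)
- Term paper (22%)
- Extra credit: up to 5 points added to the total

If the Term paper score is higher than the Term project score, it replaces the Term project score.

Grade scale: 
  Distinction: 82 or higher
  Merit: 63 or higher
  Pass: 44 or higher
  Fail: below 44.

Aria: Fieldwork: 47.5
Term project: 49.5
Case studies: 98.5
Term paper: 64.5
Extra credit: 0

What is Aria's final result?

Pass

Term paper (64.5) > Term project (49.5), so Term project counts as 64.5.
Weighted total:
  Fieldwork 47.5 × 0.5 = 23.75
  Term project 64.5 × 0.09 = 5.805
  Case studies 98.5 × 0.19 = 18.715
  Term paper 64.5 × 0.22 = 14.19
Sum = 62.46
Extra credit: 62.46 + 0 = 62.46
62.46 is ≥ 44 and < 63 → Pass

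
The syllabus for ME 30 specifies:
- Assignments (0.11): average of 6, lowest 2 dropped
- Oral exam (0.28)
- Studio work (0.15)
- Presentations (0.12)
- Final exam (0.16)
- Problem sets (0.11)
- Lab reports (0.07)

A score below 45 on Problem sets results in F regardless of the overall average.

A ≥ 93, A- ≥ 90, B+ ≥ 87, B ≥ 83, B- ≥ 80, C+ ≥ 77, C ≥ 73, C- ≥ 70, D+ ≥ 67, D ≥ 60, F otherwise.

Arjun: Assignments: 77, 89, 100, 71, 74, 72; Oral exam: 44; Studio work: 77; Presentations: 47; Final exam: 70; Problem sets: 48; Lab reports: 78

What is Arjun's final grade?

D

Assignments: drop 71, 72 → average of remaining 4 = 340/4 = 85
Problem sets score 48 ≥ 45: minimum met.
Weighted total:
  Assignments 85 × 0.11 = 9.35
  Oral exam 44 × 0.28 = 12.32
  Studio work 77 × 0.15 = 11.55
  Presentations 47 × 0.12 = 5.64
  Final exam 70 × 0.16 = 11.2
  Problem sets 48 × 0.11 = 5.28
  Lab reports 78 × 0.07 = 5.46
Sum = 60.8
60.8 is ≥ 60 and < 67 → D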